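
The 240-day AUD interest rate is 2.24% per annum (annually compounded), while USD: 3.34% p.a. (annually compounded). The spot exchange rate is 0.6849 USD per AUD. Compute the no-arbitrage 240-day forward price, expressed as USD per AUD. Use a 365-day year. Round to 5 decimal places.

T = 240/365 years.
USD accumulates by (1 + 0.0334)^(240/365) = 1.0218379.
AUD accumulates by (1 + 0.0224)^(240/365) = 1.0146728.
Forward (USD per AUD) = 0.6849 × 1.0218379 / 1.0146728 = 0.6897364.

0.68974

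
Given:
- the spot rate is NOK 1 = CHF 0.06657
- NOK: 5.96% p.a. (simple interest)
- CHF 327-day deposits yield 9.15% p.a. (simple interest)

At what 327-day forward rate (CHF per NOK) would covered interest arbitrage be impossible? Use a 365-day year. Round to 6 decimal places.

0.068376

T = 327/365 years.
CHF accumulates by 1 + 0.0915×327/365 = 1.081974.
NOK accumulates by 1 + 0.0596×327/365 = 1.0533951.
CIP: F = S · (grow CHF)/(grow NOK) = 0.06657 × 1.081974/1.0533951 = 0.06837606 CHF per NOK.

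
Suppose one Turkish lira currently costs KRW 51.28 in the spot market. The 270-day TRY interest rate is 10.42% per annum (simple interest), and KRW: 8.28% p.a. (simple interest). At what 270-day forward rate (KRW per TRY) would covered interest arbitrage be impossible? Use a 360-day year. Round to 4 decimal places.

T = 270/360 years.
KRW growth factor: 1 + 0.0828×270/360 = 1.062100.
Growth of 1 TRY over T: 1 + 0.1042×270/360 = 1.078150.
Forward (KRW per TRY) = 51.28 × 1.062100 / 1.078150 = 50.516615.

50.5166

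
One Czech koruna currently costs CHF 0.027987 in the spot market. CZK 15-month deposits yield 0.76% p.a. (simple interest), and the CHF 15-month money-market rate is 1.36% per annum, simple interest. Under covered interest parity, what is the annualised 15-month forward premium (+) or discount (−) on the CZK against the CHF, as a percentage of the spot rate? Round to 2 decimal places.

+0.59%

T = 15/12 years.
CIP forward (CHF per CZK) = 0.027987 × 1.017000/1.009500 = 0.028194927.
Annualised premium = (F − S)/S × (1/T) = (0.028194927 − 0.027987)/0.027987 ÷ (15/12) = 0.59%.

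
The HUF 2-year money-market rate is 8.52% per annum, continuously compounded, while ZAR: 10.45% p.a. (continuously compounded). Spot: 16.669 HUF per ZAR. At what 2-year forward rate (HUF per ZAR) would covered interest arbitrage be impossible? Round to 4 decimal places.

T = 2 years.
HUF growth factor: e^(0.0852×2) = 1.18577907.
ZAR accumulates by e^(0.1045×2) = 1.232445.
CIP: F = S · (grow HUF)/(grow ZAR) = 16.669 × 1.18577907/1.232445 = 16.037836 HUF per ZAR.

16.0378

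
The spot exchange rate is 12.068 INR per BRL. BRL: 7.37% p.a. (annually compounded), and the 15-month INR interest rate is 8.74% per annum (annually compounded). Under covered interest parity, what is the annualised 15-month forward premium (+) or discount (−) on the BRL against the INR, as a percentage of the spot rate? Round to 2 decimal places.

+1.28%

T = 15/12 years.
F = S · g_INR/g_BRL = 12.068 × 1.1104184/1.0929585 = 12.260785.
Annualised premium = (F − S)/S × (1/T) = (12.260785 − 12.068)/12.068 ÷ (15/12) = 1.28%.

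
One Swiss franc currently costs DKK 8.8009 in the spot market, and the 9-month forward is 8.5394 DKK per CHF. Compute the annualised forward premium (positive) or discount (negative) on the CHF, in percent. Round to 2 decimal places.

T = 9/12 years.
Period premium: (8.5394 − 8.8009)/8.8009 = -0.0297129.
×(1/T) gives -3.96% p.a.

-3.96%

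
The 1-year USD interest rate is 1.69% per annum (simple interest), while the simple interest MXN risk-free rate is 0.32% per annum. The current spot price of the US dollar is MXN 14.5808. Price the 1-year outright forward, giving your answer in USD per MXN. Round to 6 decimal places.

T = 1 year.
Growth of 1 MXN over T: 1 + 0.0032×1 = 1.003200.
Growth of 1 USD over T: 1 + 0.0169×1 = 1.016900.
Forward (MXN per USD) = 14.5808 × 1.003200 / 1.016900 = 14.38436.
Quoted the other way: 1/14.38436 = 0.069520 USD per MXN.

0.069520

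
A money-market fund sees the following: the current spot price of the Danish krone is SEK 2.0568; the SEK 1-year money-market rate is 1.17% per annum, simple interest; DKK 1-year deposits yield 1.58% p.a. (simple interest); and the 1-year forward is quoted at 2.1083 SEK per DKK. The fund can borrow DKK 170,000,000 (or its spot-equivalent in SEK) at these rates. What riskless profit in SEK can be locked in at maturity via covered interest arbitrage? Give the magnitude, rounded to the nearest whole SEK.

T = 1 year.
Invest the DKK and cover forward: 170,000,000 × 1.015800 × 2.1083 = SEK 364,073,893.80.
Convert at spot and invest in SEK: 170,000,000 × 2.0568 × 1.011700 = SEK 353,746,975.20.
The quoted forward overvalues DKK, so borrow SEK, buy DKK at spot, deposit the DKK at 1.58%, and sell the proceeds forward at 2.1083.
The gap between the two covered legs is SEK 10,326,919.

SEK 10,326,919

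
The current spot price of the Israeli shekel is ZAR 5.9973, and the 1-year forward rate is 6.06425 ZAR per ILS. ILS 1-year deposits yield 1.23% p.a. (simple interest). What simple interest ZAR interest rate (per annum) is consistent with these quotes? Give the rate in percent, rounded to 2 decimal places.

2.36%

T = 1 year.
CIP gives F = S · g_ZAR/g_ILS, so g_ZAR/g_ILS = 6.06425/5.9973 = 1.0111634.
The ILS side grows by 1 + 0.0123×1 = 1.012300.
Hence g_ZAR = 1.0236007.
r = (1.0236007 − 1)/1 = 0.023601 → 2.36%.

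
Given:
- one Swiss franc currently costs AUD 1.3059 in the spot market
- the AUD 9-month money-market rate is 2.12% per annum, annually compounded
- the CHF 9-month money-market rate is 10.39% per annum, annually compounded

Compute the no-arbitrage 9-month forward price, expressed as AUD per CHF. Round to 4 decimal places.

1.2318

T = 9/12 years.
AUD accumulates by (1 + 0.0212)^(9/12) = 1.0158582.
Growth of 1 CHF over T: (1 + 0.1039)^(9/12) = 1.0769544.
So F = 1.3059 × 1.0158582 / 1.0769544 = 1.231816 (AUD/CHF).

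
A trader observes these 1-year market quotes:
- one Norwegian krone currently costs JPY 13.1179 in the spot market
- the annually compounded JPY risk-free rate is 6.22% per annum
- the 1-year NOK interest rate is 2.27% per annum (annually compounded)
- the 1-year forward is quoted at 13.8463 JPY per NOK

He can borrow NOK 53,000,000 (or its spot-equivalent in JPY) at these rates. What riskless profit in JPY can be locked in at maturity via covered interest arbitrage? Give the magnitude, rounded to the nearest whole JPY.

JPY 12,019,214

T = 1 year.
Invest the NOK and cover forward: 53,000,000 × 1.022700 × 13.8463 = JPY 750,512,383.53.
Convert at spot and invest in JPY: 53,000,000 × 13.1179 × 1.062200 = JPY 738,493,169.14.
The quoted forward overvalues NOK, so borrow JPY, buy NOK at spot, deposit the NOK at 2.27%, and sell the proceeds forward at 13.8463.
The gap between the two covered legs is JPY 12,019,214.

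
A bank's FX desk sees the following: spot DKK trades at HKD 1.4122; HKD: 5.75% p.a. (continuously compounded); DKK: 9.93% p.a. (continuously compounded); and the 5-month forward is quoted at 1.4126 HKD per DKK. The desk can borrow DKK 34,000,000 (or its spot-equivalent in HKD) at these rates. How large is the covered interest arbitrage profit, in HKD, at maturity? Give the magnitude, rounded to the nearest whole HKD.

HKD 878,212

T = 5/12 years.
Route A — deposit DKK, sell forward: 34,000,000 × 1.0422428733 × 1.4126 = HKD 50,057,257.62.
Route B — convert at spot, deposit HKD: 34,000,000 × 1.4122 × 1.02424764 = HKD 49,179,045.59.
The quoted forward overvalues DKK, so borrow HKD, buy DKK at spot, deposit the DKK at 9.93%, and sell the proceeds forward at 1.4126.
Profit = 50,057,257.62 − 49,179,045.59 = HKD 878,212.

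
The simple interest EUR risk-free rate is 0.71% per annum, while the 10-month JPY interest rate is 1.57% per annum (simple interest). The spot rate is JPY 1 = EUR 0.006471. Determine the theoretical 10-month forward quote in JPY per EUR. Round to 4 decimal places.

155.6366

T = 10/12 years.
EUR growth factor: 1 + 0.0071×10/12 = 1.005916667.
JPY growth factor: 1 + 0.0157×10/12 = 1.013083333.
Forward (EUR per JPY) = 0.006471 × 1.005916667 / 1.013083333 = 0.00642522341.
Invert for JPY per EUR: 1 / 0.00642522341 = 155.6366.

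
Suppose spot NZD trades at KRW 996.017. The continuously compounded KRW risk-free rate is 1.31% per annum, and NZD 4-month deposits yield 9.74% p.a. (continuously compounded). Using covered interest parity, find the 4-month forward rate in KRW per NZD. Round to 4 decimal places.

T = 4/12 years.
KRW growth factor: e^(0.0131×4/12) = 1.004376214.
Growth of 1 NZD over T: e^(0.0974×4/12) = 1.032999459.
CIP: F = S · (grow KRW)/(grow NZD) = 996.017 × 1.004376214/1.032999459 = 968.418497 KRW per NZD.

968.4185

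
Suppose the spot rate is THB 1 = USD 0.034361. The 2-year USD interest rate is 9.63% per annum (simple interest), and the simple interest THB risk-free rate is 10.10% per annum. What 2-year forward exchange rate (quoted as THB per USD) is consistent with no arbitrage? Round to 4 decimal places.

29.3321

T = 2 years.
Growth of 1 USD over T: 1 + 0.0963×2 = 1.192600.
THB accumulates by 1 + 0.1010×2 = 1.202000.
Forward (USD per THB) = 0.034361 × 1.192600 / 1.202000 = 0.034092287.
Quoted the other way: 1/0.034092287 = 29.3321 THB per USD.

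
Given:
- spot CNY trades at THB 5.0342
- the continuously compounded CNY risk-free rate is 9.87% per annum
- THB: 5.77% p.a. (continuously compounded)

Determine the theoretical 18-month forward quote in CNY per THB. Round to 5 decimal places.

0.21124

T = 18/12 years.
THB accumulates by e^(0.0577×18/12) = 1.0904059.
CNY accumulates by e^(0.0987×18/12) = 1.1595709.
So F = 5.0342 × 1.0904059 / 1.1595709 = 4.733925 (THB/CNY).
Invert for CNY per THB: 1 / 4.733925 = 0.21124.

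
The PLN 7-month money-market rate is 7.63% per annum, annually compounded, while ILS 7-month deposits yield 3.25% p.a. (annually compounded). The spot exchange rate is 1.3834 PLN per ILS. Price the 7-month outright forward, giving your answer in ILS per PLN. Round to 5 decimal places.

0.70555

T = 7/12 years.
PLN accumulates by (1 + 0.0763)^(7/12) = 1.0438252.
ILS growth factor: (1 + 0.0325)^(7/12) = 1.0188319.
Forward (PLN per ILS) = 1.3834 × 1.0438252 / 1.0188319 = 1.417337.
Invert for ILS per PLN: 1 / 1.417337 = 0.70555.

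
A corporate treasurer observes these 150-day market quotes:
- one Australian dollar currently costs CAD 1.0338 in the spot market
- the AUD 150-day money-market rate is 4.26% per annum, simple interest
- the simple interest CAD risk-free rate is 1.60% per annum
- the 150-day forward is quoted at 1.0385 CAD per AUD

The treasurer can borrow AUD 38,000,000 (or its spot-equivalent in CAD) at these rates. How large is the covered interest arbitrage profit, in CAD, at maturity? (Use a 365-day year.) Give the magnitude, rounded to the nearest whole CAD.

CAD 611,164

T = 150/365 years.
Invest the AUD and cover forward: 38,000,000 × 1.0175068493 × 1.0385 = CAD 40,153,872.79.
Convert at spot and invest in CAD: 38,000,000 × 1.0338 × 1.0065753425 = CAD 39,542,708.38.
The quoted forward overvalues AUD, so borrow CAD, buy AUD at spot, deposit the AUD at 4.26%, and sell the proceeds forward at 1.0385.
Profit = 40,153,872.79 − 39,542,708.38 = CAD 611,164.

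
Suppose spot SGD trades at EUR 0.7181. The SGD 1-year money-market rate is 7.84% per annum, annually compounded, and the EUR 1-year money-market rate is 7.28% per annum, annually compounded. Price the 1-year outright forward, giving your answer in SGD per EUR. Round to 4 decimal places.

T = 1 year.
EUR growth factor: (1 + 0.0728)^1 = 1.072800.
Growth of 1 SGD over T: (1 + 0.0784)^1 = 1.078400.
CIP: F = S · (grow EUR)/(grow SGD) = 0.7181 × 1.072800/1.078400 = 0.7143710 EUR per SGD.
Invert for SGD per EUR: 1 / 0.7143710 = 1.3998.

1.3998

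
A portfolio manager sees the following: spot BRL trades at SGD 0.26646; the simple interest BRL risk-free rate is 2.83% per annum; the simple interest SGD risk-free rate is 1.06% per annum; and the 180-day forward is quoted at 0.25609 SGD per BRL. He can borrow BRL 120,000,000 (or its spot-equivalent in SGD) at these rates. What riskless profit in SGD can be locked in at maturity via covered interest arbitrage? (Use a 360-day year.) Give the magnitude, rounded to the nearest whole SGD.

SGD 979,028

T = 180/360 years.
Route A — deposit BRL, sell forward: 120,000,000 × 1.014150 × 0.25609 = SGD 31,165,640.82.
Route B — convert at spot, deposit SGD: 120,000,000 × 0.26646 × 1.005300 = SGD 32,144,668.56.
The quoted forward undervalues BRL, so borrow BRL, convert to SGD at spot, deposit the SGD at 1.06%, and buy BRL forward at 0.25609 to cover the loan.
Profit = 32,144,668.56 − 31,165,640.82 = SGD 979,028.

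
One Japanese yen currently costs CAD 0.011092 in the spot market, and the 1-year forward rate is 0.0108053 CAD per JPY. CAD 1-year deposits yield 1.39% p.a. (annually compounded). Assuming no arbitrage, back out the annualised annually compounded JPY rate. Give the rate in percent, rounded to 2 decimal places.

T = 1 year.
F/S = 0.0108053/0.011092 = 0.9741525 = (growth of CAD) / (growth of JPY).
CAD growth factor: (1 + 0.0139)^1 = 1.013900.
Hence g_JPY = 1.0408021.
Annualise: 1.0408021^(1/1) − 1 = 0.040802 = 4.08%.

4.08%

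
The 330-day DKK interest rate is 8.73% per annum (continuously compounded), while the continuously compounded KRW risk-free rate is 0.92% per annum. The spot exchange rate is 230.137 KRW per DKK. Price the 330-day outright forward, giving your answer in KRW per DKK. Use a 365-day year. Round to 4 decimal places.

T = 330/365 years.
Growth of 1 KRW over T: e^(0.0092×330/365) = 1.008352497.
Growth of 1 DKK over T: e^(0.0873×330/365) = 1.082127236.
CIP: F = S · (grow KRW)/(grow DKK) = 230.137 × 1.008352497/1.082127236 = 214.447258 KRW per DKK.

214.4473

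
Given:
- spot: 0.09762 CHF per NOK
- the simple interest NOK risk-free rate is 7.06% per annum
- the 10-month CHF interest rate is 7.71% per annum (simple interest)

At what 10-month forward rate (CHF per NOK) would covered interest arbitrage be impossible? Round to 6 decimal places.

0.098119

T = 10/12 years.
Growth of 1 CHF over T: 1 + 0.0771×10/12 = 1.064250.
Growth of 1 NOK over T: 1 + 0.0706×10/12 = 1.0588333.
CIP: F = S · (grow CHF)/(grow NOK) = 0.09762 × 1.064250/1.0588333 = 0.09811940 CHF per NOK.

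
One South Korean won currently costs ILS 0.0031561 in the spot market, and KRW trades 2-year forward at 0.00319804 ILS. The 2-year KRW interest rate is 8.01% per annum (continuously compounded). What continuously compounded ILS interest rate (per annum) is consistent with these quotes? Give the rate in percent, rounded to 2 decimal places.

T = 2 years.
By CIP, F/S equals the ILS-to-KRW growth ratio: 0.00319804/0.0031561 = 1.0132886.
The KRW side grows by e^(0.0801×2) = 1.1737456.
That pins the ILS growth at 1.189343.
Take logs: ln 1.189343 / 2 = 0.086701, so 8.67%.

8.67%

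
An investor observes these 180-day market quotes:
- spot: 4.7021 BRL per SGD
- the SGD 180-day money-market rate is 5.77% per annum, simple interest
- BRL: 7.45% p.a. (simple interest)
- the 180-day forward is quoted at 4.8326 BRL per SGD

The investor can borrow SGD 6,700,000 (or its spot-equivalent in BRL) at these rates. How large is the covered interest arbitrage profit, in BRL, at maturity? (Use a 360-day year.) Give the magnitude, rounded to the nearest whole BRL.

BRL 634,941

T = 180/360 years.
Invest the SGD and cover forward: 6,700,000 × 1.028850 × 4.8326 = BRL 33,312,537.42.
Convert at spot and invest in BRL: 6,700,000 × 4.7021 × 1.037250 = BRL 32,677,596.61.
The quoted forward overvalues SGD, so borrow BRL, buy SGD at spot, deposit the SGD at 5.77%, and sell the proceeds forward at 4.8326.
The gap between the two covered legs is BRL 634,941.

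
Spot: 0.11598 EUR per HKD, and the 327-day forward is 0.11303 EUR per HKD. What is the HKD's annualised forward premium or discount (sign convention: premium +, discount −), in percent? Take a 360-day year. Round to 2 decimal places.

-2.80%

T = 327/360 years.
Period premium: (0.11303 − 0.11598)/0.11598 = -0.0254354.
Per annum: -0.0254354 / (327/360) = -0.028002 = -2.80%.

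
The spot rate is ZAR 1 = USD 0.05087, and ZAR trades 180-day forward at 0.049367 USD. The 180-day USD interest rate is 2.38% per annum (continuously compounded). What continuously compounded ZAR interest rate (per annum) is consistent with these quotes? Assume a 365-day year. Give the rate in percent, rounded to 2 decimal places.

T = 180/365 years.
CIP gives F = S · g_USD/g_ZAR, so g_USD/g_ZAR = 0.049367/0.05087 = 0.9704541.
The USD side grows by e^(0.0238×180/365) = 1.0118061.
That pins the ZAR growth at 1.042611.
Take logs: ln 1.042611 / (180/365) = 0.084615, so 8.46%.

8.46%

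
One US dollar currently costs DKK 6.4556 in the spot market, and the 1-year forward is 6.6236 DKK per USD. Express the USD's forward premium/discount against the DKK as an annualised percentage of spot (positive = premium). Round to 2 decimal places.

T = 1 year.
(F − S)/S = (6.6236 − 6.4556)/6.4556 = 0.0260239.
Per annum: 0.0260239 / 1 = 0.026024 = 2.60%.

+2.60%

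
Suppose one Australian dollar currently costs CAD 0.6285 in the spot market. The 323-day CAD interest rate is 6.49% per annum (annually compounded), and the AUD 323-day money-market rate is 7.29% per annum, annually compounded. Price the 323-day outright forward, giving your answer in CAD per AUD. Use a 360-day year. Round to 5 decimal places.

T = 323/360 years.
Growth of 1 CAD over T: (1 + 0.0649)^(323/360) = 1.058040.
AUD growth factor: (1 + 0.0729)^(323/360) = 1.0651688.
Forward (CAD per AUD) = 0.6285 × 1.058040 / 1.0651688 = 0.6242937.

0.62429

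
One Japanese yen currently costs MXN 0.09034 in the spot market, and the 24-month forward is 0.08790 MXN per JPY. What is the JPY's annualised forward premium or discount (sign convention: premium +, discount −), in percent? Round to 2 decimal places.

T = 2 years.
JPY trades forward at -2.70091% vs spot over the period.
×(1/T) gives -1.35% p.a.

-1.35%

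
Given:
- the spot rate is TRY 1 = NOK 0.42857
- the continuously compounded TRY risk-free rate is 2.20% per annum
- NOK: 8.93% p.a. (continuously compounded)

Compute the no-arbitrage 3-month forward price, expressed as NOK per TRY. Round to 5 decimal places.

T = 3/12 years.
NOK accumulates by e^(0.0893×3/12) = 1.0225761.
Growth of 1 TRY over T: e^(0.0220×3/12) = 1.0055152.
So F = 0.42857 × 1.0225761 / 1.0055152 = 0.4358417 (NOK/TRY).

0.43584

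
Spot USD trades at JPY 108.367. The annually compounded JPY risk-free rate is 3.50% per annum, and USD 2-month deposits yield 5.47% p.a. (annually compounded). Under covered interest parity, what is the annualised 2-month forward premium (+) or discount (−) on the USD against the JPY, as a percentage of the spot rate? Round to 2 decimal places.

-1.88%

T = 2/12 years.
CIP forward (JPY per USD) = 108.367 × 1.005750/1.0089156 = 108.026985.
Annualised premium = (F − S)/S × (1/T) = (108.026985 − 108.367)/108.367 ÷ (2/12) = -1.88%.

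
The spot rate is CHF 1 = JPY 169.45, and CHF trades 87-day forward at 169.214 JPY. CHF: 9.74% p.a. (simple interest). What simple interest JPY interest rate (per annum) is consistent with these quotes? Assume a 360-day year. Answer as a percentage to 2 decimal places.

9.15%

T = 87/360 years.
F/S = 169.214/169.45 = 0.9986073 = (growth of JPY) / (growth of CHF).
The CHF side grows by 1 + 0.0974×87/360 = 1.0235383.
So the JPY growth factor = 1.0221128.
(1.0221128 − 1)/T = 0.091501, i.e. 9.15%.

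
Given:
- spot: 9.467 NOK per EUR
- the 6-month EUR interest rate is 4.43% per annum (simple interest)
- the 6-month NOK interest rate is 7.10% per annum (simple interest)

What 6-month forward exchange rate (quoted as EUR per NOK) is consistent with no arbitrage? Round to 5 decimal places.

T = 6/12 years.
NOK growth factor: 1 + 0.0710×6/12 = 1.035500.
EUR accumulates by 1 + 0.0443×6/12 = 1.022150.
So F = 9.467 × 1.035500 / 1.022150 = 9.590646 (NOK/EUR).
Invert for EUR per NOK: 1 / 9.590646 = 0.10427.

0.10427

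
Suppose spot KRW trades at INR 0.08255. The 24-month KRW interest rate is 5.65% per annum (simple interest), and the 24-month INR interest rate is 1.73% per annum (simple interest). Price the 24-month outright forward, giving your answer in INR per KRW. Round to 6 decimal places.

T = 2 years.
INR accumulates by 1 + 0.0173×2 = 1.034600.
Growth of 1 KRW over T: 1 + 0.0565×2 = 1.113000.
CIP: F = S · (grow INR)/(grow KRW) = 0.08255 × 1.034600/1.113000 = 0.07673516 INR per KRW.

0.076735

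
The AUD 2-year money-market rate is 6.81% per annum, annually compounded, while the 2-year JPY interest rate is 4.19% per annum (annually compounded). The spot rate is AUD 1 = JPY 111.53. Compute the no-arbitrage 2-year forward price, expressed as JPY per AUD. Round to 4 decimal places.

T = 2 years.
JPY growth factor: (1 + 0.0419)^2 = 1.08555561.
Growth of 1 AUD over T: (1 + 0.0681)^2 = 1.14083761.
So F = 111.53 × 1.08555561 / 1.14083761 = 106.125549 (JPY/AUD).

106.1255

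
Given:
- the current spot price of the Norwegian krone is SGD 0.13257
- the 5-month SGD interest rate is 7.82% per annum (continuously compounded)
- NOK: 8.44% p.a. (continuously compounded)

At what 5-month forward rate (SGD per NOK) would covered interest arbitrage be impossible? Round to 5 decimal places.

T = 5/12 years.
SGD accumulates by e^(0.0782×5/12) = 1.033120.
NOK growth factor: e^(0.0844×5/12) = 1.0357923.
Forward (SGD per NOK) = 0.13257 × 1.033120 / 1.0357923 = 0.1322280.

0.13223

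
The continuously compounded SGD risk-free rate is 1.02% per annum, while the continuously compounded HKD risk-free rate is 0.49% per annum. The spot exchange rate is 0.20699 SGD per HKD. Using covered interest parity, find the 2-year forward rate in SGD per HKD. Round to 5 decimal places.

T = 2 years.
Growth of 1 SGD over T: e^(0.0102×2) = 1.0206095.
HKD accumulates by e^(0.0049×2) = 1.0098482.
CIP: F = S · (grow SGD)/(grow HKD) = 0.20699 × 1.0206095/1.0098482 = 0.2091958 SGD per HKD.

0.20920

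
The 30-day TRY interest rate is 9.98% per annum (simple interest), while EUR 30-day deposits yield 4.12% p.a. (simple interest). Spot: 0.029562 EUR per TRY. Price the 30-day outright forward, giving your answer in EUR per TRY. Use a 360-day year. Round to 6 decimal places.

T = 30/360 years.
EUR accumulates by 1 + 0.0412×30/360 = 1.0034333.
TRY growth factor: 1 + 0.0998×30/360 = 1.0083167.
Forward (EUR per TRY) = 0.029562 × 1.0034333 / 1.0083167 = 0.02941883.

0.029419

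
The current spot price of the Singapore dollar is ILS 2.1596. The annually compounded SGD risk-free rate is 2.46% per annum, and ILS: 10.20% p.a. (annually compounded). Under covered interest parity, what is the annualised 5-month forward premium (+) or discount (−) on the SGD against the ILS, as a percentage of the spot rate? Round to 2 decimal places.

+7.39%

T = 5/12 years.
F = S · g_ILS/g_SGD = 2.1596 × 1.0412995/1.0101774 = 2.2261341.
(F − S)/S ÷ T = (2.2261341 − 2.1596)/2.1596/(5/12) = 0.073940 → 7.39%.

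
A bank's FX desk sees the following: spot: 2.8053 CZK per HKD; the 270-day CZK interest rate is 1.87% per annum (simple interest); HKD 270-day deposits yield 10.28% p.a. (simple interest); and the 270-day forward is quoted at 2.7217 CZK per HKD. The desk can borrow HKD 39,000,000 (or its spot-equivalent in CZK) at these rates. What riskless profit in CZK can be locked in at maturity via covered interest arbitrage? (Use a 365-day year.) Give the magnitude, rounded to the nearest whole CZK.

T = 270/365 years.
Invest the HKD and cover forward: 39,000,000 × 1.07604383562 × 2.7217 = CZK 114,218,071.79.
Convert at spot and invest in CZK: 39,000,000 × 2.8053 × 1.01383287671 = CZK 110,920,109.39.
The quoted forward overvalues HKD, so borrow CZK, buy HKD at spot, deposit the HKD at 10.28%, and sell the proceeds forward at 2.7217.
The gap between the two covered legs is CZK 3,297,962.

CZK 3,297,962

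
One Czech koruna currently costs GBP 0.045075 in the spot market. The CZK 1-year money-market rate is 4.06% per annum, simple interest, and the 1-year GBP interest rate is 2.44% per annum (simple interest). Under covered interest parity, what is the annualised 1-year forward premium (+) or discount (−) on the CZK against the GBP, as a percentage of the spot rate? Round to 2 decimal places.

-1.56%

T = 1 year.
F = S · g_GBP/g_CZK = 0.045075 × 1.024400/1.040600 = 0.044373275.
(F − S)/S ÷ T = (0.044373275 − 0.045075)/0.045075/1 = -0.015568 → -1.56%.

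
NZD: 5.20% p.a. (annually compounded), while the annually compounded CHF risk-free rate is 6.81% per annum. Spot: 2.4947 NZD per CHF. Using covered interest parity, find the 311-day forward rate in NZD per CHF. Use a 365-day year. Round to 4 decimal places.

2.4626

T = 311/365 years.
NZD accumulates by (1 + 0.0520)^(311/365) = 1.0441397.
Growth of 1 CHF over T: (1 + 0.0681)^(311/365) = 1.057740.
Forward (NZD per CHF) = 2.4947 × 1.0441397 / 1.057740 = 2.462623.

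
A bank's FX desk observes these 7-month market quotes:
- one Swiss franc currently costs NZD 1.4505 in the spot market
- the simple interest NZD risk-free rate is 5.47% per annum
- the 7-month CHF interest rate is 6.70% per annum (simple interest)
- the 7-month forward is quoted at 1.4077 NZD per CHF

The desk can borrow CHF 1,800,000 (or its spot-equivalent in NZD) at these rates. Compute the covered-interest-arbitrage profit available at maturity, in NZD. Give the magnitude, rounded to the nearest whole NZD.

T = 7/12 years.
Invest the CHF and cover forward: 1,800,000 × 1.039083333 × 1.4077 = NZD 2,632,891.69.
Convert at spot and invest in NZD: 1,800,000 × 1.4505 × 1.031908333 = NZD 2,694,209.47.
The quoted forward undervalues CHF, so borrow CHF, convert to NZD at spot, deposit the NZD at 5.47%, and buy CHF forward at 1.4077 to cover the loan.
Arbitrage profit = |2,632,891.69 − 2,694,209.47| = NZD 61,318.

NZD 61,318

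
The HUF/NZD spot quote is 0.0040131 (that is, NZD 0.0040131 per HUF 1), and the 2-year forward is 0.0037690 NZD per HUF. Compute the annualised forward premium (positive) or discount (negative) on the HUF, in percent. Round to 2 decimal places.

T = 2 years.
Period premium: (0.0037690 − 0.0040131)/0.0040131 = -0.0608258.
×(1/T) gives -3.04% p.a.

-3.04%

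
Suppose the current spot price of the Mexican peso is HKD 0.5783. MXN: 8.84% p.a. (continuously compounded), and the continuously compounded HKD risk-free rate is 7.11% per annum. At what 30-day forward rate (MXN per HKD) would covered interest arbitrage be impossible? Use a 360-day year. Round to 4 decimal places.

T = 30/360 years.
HKD accumulates by e^(0.0711×30/360) = 1.0059426.
MXN accumulates by e^(0.0884×30/360) = 1.0073939.
Forward (HKD per MXN) = 0.5783 × 1.0059426 / 1.0073939 = 0.5774669.
Quoted the other way: 1/0.5774669 = 1.7317 MXN per HKD.

1.7317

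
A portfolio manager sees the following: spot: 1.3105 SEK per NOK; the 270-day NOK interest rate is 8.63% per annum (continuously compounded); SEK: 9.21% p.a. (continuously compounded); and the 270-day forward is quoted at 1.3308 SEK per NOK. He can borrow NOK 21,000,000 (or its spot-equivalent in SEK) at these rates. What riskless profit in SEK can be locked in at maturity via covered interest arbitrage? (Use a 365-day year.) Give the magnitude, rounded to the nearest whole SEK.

SEK 328,274

T = 270/365 years.
Invest the NOK and cover forward: 21,000,000 × 1.0659200854 × 1.3308 = SEK 29,789,055.44.
Convert at spot and invest in SEK: 21,000,000 × 1.3105 × 1.0705031452 = SEK 29,460,781.81.
The quoted forward overvalues NOK, so borrow SEK, buy NOK at spot, deposit the NOK at 8.63%, and sell the proceeds forward at 1.3308.
Arbitrage profit = |29,789,055.44 − 29,460,781.81| = SEK 328,274.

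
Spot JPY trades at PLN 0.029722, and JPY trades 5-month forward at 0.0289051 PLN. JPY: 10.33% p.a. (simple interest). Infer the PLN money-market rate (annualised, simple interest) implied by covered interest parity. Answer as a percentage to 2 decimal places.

3.45%

T = 5/12 years.
F/S = 0.0289051/0.029722 = 0.9725153 = (growth of PLN) / (growth of JPY).
The JPY side grows by 1 + 0.1033×5/12 = 1.0430417.
That pins the PLN growth at 1.014374.
r = (1.014374 − 1)/(5/12) = 0.034498 → 3.45%.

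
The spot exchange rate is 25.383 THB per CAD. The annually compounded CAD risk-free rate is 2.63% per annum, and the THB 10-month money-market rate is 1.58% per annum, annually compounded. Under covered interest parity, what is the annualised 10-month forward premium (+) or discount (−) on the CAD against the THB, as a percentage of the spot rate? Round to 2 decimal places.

T = 10/12 years.
F = S · g_THB/g_CAD = 25.383 × 1.0131494/1.0218691 = 25.166405.
Annualised premium = (F − S)/S × (1/T) = (25.166405 − 25.383)/25.383 ÷ (10/12) = -1.02%.

-1.02%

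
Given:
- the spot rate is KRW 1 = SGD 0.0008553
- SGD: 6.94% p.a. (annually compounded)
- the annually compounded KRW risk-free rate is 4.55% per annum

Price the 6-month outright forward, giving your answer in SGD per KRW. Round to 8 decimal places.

0.00086502

T = 6/12 years.
SGD growth factor: (1 + 0.0694)^(6/12) = 1.034118.
KRW accumulates by (1 + 0.0455)^(6/12) = 1.0224969.
So F = 0.0008553 × 1.034118 / 1.0224969 = 0.0008650208 (SGD/KRW).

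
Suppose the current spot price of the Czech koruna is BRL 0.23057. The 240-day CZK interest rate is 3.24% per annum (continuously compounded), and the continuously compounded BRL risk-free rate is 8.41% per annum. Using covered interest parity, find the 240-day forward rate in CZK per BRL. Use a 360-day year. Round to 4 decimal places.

4.1901

T = 240/360 years.
BRL accumulates by e^(0.0841×240/360) = 1.0576682.
Growth of 1 CZK over T: e^(0.0324×240/360) = 1.021835.
CIP: F = S · (grow BRL)/(grow CZK) = 0.23057 × 1.0576682/1.021835 = 0.2386555 BRL per CZK.
Quoted the other way: 1/0.2386555 = 4.1901 CZK per BRL.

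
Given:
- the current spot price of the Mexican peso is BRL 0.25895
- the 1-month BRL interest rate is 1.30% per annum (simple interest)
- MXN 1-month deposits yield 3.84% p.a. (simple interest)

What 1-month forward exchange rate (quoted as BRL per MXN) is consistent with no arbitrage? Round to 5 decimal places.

T = 1/12 years.
Growth of 1 BRL over T: 1 + 0.0130×1/12 = 1.0010833.
MXN growth factor: 1 + 0.0384×1/12 = 1.003200.
Forward (BRL per MXN) = 0.25895 × 1.0010833 / 1.003200 = 0.2584036.

0.25840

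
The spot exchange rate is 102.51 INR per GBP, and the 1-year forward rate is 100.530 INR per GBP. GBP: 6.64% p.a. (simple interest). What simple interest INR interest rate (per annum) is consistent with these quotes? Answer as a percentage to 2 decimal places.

4.58%

T = 1 year.
CIP gives F = S · g_INR/g_GBP, so g_INR/g_GBP = 100.53/102.51 = 0.9806848.
GBP growth factor: 1 + 0.0664×1 = 1.066400.
Hence g_INR = 1.0458023.
(1.0458023 − 1)/T = 0.045802, i.e. 4.58%.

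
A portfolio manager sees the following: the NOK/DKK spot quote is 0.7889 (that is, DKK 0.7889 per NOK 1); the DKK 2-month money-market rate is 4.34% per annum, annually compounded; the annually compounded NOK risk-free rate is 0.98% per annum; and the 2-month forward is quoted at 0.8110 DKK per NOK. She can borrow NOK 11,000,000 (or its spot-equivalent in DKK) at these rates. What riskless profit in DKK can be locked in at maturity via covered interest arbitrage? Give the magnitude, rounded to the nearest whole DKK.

DKK 195,948

T = 2/12 years.
Keep in NOK, deliver into the forward: 11,000,000·1.001626704·0.8110 = DKK 8,935,511.83.
Swap to DKK now, deposit: 11,000,000·0.7889·1.007105897 = DKK 8,739,564.26.
The quoted forward overvalues NOK, so borrow DKK, buy NOK at spot, deposit the NOK at 0.98%, and sell the proceeds forward at 0.8110.
The gap between the two covered legs is DKK 195,948.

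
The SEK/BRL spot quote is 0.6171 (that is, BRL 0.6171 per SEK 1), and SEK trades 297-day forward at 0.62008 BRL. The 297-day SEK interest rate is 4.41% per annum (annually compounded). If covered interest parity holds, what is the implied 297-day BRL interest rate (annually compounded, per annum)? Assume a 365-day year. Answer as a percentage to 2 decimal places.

5.03%

T = 297/365 years.
By CIP, F/S equals the BRL-to-SEK growth ratio: 0.62008/0.6171 = 1.0048290.
SEK growth factor: (1 + 0.0441)^(297/365) = 1.0357392.
That pins the BRL growth at 1.0407408.
r = 1.0407408^(365/297) − 1 = 0.050300 → 5.03%.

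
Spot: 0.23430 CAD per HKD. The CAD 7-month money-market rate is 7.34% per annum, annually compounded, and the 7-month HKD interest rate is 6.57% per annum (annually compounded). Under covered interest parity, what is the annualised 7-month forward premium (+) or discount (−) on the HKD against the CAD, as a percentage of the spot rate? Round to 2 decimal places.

T = 7/12 years.
No-arbitrage forward: 0.2343 × 1.0421837 / 1.0378161 = 0.23528604 CAD/HKD.
(F − S)/S ÷ T = (0.23528604 − 0.2343)/0.2343/(7/12) = 0.007214 → 0.72%.

+0.72%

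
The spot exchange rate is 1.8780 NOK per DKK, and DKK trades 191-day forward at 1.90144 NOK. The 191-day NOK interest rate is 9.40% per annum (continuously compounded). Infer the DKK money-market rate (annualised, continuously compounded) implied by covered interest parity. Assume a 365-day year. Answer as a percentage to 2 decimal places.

T = 191/365 years.
F/S = 1.90144/1.878 = 1.0124814 = (growth of NOK) / (growth of DKK).
The NOK side grows by e^(0.0940×191/365) = 1.0504189.
Hence g_DKK = 1.0374698.
Take logs: ln 1.0374698 / (191/365) = 0.070296, so 7.03%.

7.03%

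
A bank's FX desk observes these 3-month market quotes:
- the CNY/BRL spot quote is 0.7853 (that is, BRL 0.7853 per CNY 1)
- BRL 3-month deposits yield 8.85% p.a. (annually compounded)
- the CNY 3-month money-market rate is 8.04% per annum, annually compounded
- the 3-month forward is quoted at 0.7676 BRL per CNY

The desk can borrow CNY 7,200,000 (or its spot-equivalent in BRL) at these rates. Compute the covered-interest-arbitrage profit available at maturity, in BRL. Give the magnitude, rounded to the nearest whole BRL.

T = 3/12 years.
Route A — deposit CNY, sell forward: 7,200,000 × 1.019520925 × 0.7676 = BRL 5,634,606.69.
Route B — convert at spot, deposit BRL: 7,200,000 × 0.7853 × 1.02142647 = BRL 5,775,308.69.
The quoted forward undervalues CNY, so borrow CNY, convert to BRL at spot, deposit the BRL at 8.85%, and buy CNY forward at 0.7676 to cover the loan.
Profit = 5,775,308.69 − 5,634,606.69 = BRL 140,702.

BRL 140,702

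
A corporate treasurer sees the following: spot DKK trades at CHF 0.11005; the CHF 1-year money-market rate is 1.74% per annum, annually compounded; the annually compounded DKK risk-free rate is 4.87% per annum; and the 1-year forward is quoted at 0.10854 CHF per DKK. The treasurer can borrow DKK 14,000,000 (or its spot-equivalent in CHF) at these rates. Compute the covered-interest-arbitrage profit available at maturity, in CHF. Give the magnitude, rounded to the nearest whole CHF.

CHF 26,054

T = 1 year.
Route A — deposit DKK, sell forward: 14,000,000 × 1.048700 × 0.10854 = CHF 1,593,562.57.
Route B — convert at spot, deposit CHF: 14,000,000 × 0.11005 × 1.017400 = CHF 1,567,508.18.
The quoted forward overvalues DKK, so borrow CHF, buy DKK at spot, deposit the DKK at 4.87%, and sell the proceeds forward at 0.10854.
The gap between the two covered legs is CHF 26,054.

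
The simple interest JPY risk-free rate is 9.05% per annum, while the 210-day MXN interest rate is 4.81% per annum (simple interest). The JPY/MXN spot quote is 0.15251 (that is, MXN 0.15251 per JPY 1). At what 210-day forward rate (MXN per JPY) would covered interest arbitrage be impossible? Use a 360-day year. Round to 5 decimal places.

T = 210/360 years.
MXN growth factor: 1 + 0.0481×210/360 = 1.0280583.
JPY accumulates by 1 + 0.0905×210/360 = 1.0527917.
CIP: F = S · (grow MXN)/(grow JPY) = 0.15251 × 1.0280583/1.0527917 = 0.1489271 MXN per JPY.

0.14893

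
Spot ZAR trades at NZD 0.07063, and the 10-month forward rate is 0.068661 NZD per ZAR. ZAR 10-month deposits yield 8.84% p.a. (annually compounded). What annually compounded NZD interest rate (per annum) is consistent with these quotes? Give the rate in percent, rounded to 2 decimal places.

5.21%

T = 10/12 years.
F/S = 0.068661/0.07063 = 0.9721223 = (growth of NZD) / (growth of ZAR).
The ZAR side grows by (1 + 0.0884)^(10/12) = 1.0731418.
Hence g_NZD = 1.0432251.
r = 1.0432251^(12/10) − 1 = 0.052092 → 5.21%.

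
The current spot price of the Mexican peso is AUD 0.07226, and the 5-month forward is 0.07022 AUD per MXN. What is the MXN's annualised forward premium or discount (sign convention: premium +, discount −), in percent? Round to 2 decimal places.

T = 5/12 years.
MXN trades forward at -2.82314% vs spot over the period.
Per annum: -0.0282314 / (5/12) = -0.067755 = -6.78%.

-6.78%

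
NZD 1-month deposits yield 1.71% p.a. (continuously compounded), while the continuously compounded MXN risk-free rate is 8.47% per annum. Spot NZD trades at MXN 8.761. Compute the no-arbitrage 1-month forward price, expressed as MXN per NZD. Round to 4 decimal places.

8.8105

T = 1/12 years.
Growth of 1 MXN over T: e^(0.0847×1/12) = 1.0070833.
NZD growth factor: e^(0.0171×1/12) = 1.001426.
Forward (MXN per NZD) = 8.761 × 1.0070833 / 1.001426 = 8.810493.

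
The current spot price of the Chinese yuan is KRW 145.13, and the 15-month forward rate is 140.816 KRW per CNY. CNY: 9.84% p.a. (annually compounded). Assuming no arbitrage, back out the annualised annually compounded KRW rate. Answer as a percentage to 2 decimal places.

T = 15/12 years.
By CIP, F/S equals the KRW-to-CNY growth ratio: 140.816/145.13 = 0.9702749.
CNY growth factor: (1 + 0.0984)^(15/12) = 1.1244772.
Hence g_KRW = 1.091052.
Annualise: 1.091052^(12/15) − 1 = 0.072201 = 7.22%.

7.22%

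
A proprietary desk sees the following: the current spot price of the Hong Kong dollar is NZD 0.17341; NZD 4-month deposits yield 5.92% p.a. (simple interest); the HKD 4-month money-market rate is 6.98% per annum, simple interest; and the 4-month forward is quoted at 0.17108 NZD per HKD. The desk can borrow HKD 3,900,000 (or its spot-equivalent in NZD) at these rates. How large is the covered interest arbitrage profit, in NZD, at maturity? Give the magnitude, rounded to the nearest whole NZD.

NZD 6,909

T = 4/12 years.
Route A — deposit HKD, sell forward: 3,900,000 × 1.02326667 × 0.17108 = NZD 682,735.80.
Route B — convert at spot, deposit NZD: 3,900,000 × 0.17341 × 1.01973333 = NZD 689,644.63.
The quoted forward undervalues HKD, so borrow HKD, convert to NZD at spot, deposit the NZD at 5.92%, and buy HKD forward at 0.17108 to cover the loan.
The gap between the two covered legs is NZD 6,909.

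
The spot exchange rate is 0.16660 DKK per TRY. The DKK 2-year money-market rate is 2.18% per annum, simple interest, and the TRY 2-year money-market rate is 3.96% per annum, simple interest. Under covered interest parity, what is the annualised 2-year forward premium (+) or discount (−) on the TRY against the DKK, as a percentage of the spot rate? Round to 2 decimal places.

-1.65%

T = 2 years.
No-arbitrage forward: 0.1666 × 1.043600 / 1.079200 = 0.16110430 DKK/TRY.
Annualised premium = (F − S)/S × (1/T) = (0.16110430 − 0.1666)/0.1666 ÷ 2 = -1.65%.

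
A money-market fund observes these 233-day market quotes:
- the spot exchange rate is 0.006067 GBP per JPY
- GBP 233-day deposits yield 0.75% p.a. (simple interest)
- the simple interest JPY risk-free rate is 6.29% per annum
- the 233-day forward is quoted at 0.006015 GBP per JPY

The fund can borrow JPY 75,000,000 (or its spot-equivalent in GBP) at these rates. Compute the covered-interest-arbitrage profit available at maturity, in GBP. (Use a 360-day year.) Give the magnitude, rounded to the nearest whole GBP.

T = 233/360 years.
Invest the JPY and cover forward: 75,000,000 × 1.04071028 × 0.006015 = GBP 469,490.43.
Convert at spot and invest in GBP: 75,000,000 × 0.006067 × 1.00485417 = GBP 457,233.77.
The quoted forward overvalues JPY, so borrow GBP, buy JPY at spot, deposit the JPY at 6.29%, and sell the proceeds forward at 0.006015.
The gap between the two covered legs is GBP 12,257.

GBP 12,257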